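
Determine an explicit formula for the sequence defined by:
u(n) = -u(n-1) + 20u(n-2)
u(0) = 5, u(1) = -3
Characteristic equation: x² + x - 20 = 0, which factors as (x - (-5))(x - (4)) = 0.
Roots r₁ = -5, r₂ = 4 (distinct).
General solution: u(n) = A·(-5)^n + B·(4)^n.
From u(0) = 5: A + B = 5.
From u(1) = -3: -5A + 4B = -3.
Solving: A = \frac{23}{9}, B = \frac{22}{9}.
So u(n) = \frac{23 \left(-5\right)^{n}}{9} + \frac{22 \cdot 4^{n}}{9}.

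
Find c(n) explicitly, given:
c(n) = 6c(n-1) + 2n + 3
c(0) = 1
First-order linear with linear forcing.
Homogeneous solution: c_h(n) = A·(6)^n.
Try particular c_p(n) = pn + q. Substituting:
  pn + q = 6(p(n-1) + q) + 2n + 3.
Matching the n-coefficient: p = 6p + 2 ⇒ p = - \frac{2}{5}.
Matching constants: q = -6p + 6q + 3 ⇒ q = - \frac{27}{25}.
General: c(n) = A·(6)^n - \frac{2 n}{5} - \frac{27}{25}.
Apply c(0) = 1: A - \frac{27}{25} = 1 ⇒ A = \frac{52}{25}.
So c(n) = \frac{52 \cdot 6^{n}}{25} - \frac{2 n}{5} - \frac{27}{25}.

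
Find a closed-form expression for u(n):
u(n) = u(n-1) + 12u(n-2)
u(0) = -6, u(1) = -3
Characteristic equation: x² - x - 12 = 0, which factors as (x - (-3))(x - (4)) = 0.
Roots r₁ = -3, r₂ = 4 (distinct).
General solution: u(n) = A·(-3)^n + B·(4)^n.
From u(0) = -6: A + B = -6.
From u(1) = -3: -3A + 4B = -3.
Solving: A = -3, B = -3.
So u(n) = - 3 \left(-3\right)^{n} - 3 \cdot 4^{n}.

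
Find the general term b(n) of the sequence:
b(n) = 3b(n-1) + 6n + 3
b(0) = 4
First-order linear with linear forcing.
Homogeneous solution: b_h(n) = A·(3)^n.
Try particular b_p(n) = pn + q. Substituting:
  pn + q = 3(p(n-1) + q) + 6n + 3.
Matching the n-coefficient: p = 3p + 6 ⇒ p = -3.
Matching constants: q = -3p + 3q + 3 ⇒ q = -6.
General: b(n) = A·(3)^n - 3 n - 6.
Apply b(0) = 4: A - 6 = 4 ⇒ A = 10.
So b(n) = 10 \cdot 3^{n} - 3 n - 6.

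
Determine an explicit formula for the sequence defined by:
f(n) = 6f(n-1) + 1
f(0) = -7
First-order linear non-homogeneous.
Homogeneous solution: f_h(n) = A·(6)^n.
Try constant particular solution f_p = K: K = 6K + 1 ⇒ K = - \frac{1}{5}.
General: f(n) = A·(6)^n - \frac{1}{5}.
Apply f(0) = -7: A - \frac{1}{5} = -7 ⇒ A = - \frac{34}{5}.
So f(n) = - \frac{34 \cdot 6^{n}}{5} - \frac{1}{5}.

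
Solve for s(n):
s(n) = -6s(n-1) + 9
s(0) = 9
First-order linear non-homogeneous.
Homogeneous solution: s_h(n) = A·(-6)^n.
Try constant particular solution s_p = K: K = -6K + 9 ⇒ K = \frac{9}{7}.
General: s(n) = A·(-6)^n + \frac{9}{7}.
Apply s(0) = 9: A + \frac{9}{7} = 9 ⇒ A = \frac{54}{7}.
So s(n) = \frac{54 \left(-6\right)^{n}}{7} + \frac{9}{7}.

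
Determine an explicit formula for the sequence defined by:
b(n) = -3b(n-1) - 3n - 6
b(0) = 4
First-order linear with linear forcing.
Homogeneous solution: b_h(n) = A·(-3)^n.
Try particular b_p(n) = pn + q. Substituting:
  pn + q = -3(p(n-1) + q) - 3n - 6.
Matching the n-coefficient: p = -3p - 3 ⇒ p = - \frac{3}{4}.
Matching constants: q = 3p - 3q - 6 ⇒ q = - \frac{33}{16}.
General: b(n) = A·(-3)^n - \frac{3 n}{4} - \frac{33}{16}.
Apply b(0) = 4: A - \frac{33}{16} = 4 ⇒ A = \frac{97}{16}.
So b(n) = \frac{97 \left(-3\right)^{n}}{16} - \frac{3 n}{4} - \frac{33}{16}.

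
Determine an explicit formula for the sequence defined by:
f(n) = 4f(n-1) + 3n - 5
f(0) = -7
First-order linear with linear forcing.
Homogeneous solution: f_h(n) = A·(4)^n.
Try particular f_p(n) = pn + q. Substituting:
  pn + q = 4(p(n-1) + q) + 3n - 5.
Matching the n-coefficient: p = 4p + 3 ⇒ p = -1.
Matching constants: q = -4p + 4q - 5 ⇒ q = \frac{1}{3}.
General: f(n) = A·(4)^n - n + \frac{1}{3}.
Apply f(0) = -7: A + \frac{1}{3} = -7 ⇒ A = - \frac{22}{3}.
So f(n) = - \frac{22 \cdot 4^{n}}{3} - n + \frac{1}{3}.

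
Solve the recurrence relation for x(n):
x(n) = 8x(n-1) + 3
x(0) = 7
First-order linear non-homogeneous.
Homogeneous solution: x_h(n) = A·(8)^n.
Try constant particular solution x_p = K: K = 8K + 3 ⇒ K = - \frac{3}{7}.
General: x(n) = A·(8)^n - \frac{3}{7}.
Apply x(0) = 7: A - \frac{3}{7} = 7 ⇒ A = \frac{52}{7}.
So x(n) = \frac{52 \cdot 8^{n}}{7} - \frac{3}{7}.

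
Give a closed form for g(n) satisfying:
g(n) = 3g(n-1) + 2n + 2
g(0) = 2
First-order linear with linear forcing.
Homogeneous solution: g_h(n) = A·(3)^n.
Try particular g_p(n) = pn + q. Substituting:
  pn + q = 3(p(n-1) + q) + 2n + 2.
Matching the n-coefficient: p = 3p + 2 ⇒ p = -1.
Matching constants: q = -3p + 3q + 2 ⇒ q = - \frac{5}{2}.
General: g(n) = A·(3)^n - n - \frac{5}{2}.
Apply g(0) = 2: A - \frac{5}{2} = 2 ⇒ A = \frac{9}{2}.
So g(n) = \frac{9 \cdot 3^{n}}{2} - n - \frac{5}{2}.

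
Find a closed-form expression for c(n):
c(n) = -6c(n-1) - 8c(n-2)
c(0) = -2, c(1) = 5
Characteristic equation: x² + 6x + 8 = 0, which factors as (x - (-2))(x - (-4)) = 0.
Roots r₁ = -2, r₂ = -4 (distinct).
General solution: c(n) = A·(-2)^n + B·(-4)^n.
From c(0) = -2: A + B = -2.
From c(1) = 5: -2A - 4B = 5.
Solving: A = - \frac{3}{2}, B = - \frac{1}{2}.
So c(n) = - \frac{3 \left(-2\right)^{n}}{2} - \frac{\left(-4\right)^{n}}{2}.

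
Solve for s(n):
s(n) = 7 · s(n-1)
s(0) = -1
Pure geometric recurrence with ratio 7.
By induction s(n) = s(0) · (7)^n = - 7^{n}.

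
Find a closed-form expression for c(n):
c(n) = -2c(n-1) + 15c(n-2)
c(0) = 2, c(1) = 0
Characteristic equation: x² + 2x - 15 = 0, which factors as (x - (-5))(x - (3)) = 0.
Roots r₁ = -5, r₂ = 3 (distinct).
General solution: c(n) = A·(-5)^n + B·(3)^n.
From c(0) = 2: A + B = 2.
From c(1) = 0: -5A + 3B = 0.
Solving: A = \frac{3}{4}, B = \frac{5}{4}.
So c(n) = \frac{3 \left(-5\right)^{n}}{4} + \frac{5 \cdot 3^{n}}{4}.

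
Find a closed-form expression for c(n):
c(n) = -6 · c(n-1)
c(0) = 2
Pure geometric recurrence with ratio -6.
By induction c(n) = c(0) · (-6)^n = 2 \left(-6\right)^{n}.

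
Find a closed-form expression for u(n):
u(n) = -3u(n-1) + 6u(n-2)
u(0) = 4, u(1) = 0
Characteristic equation: x² + 3x - 6 = 0.
Discriminant Δ = (-3)² + 4·(6) = 33.
Roots r₁,₂ = (-3 ± √33)/2, so r₁ = - \frac{3}{2} + \frac{\sqrt{33}}{2}, r₂ = - \frac{\sqrt{33}}{2} - \frac{3}{2}.
General solution: u(n) = A·r₁^n + B·r₂^n.
From the initial conditions, A + B = 4 and r₁A + r₂B = 0.
Since r₁ - r₂ = √33: A = (0 - (4)r₂)/√33 = \frac{2 \sqrt{33}}{11} + 2, and B = 4 - A = 2 - \frac{2 \sqrt{33}}{11}.
So u(n) = \left(\frac{2 \sqrt{33}}{11} + 2\right)\left(- \frac{3}{2} + \frac{\sqrt{33}}{2}\right)^n + \left(2 - \frac{2 \sqrt{33}}{11}\right)\left(- \frac{\sqrt{33}}{2} - \frac{3}{2}\right)^n.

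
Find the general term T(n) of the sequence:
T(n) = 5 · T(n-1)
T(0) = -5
Pure geometric recurrence with ratio 5.
By induction T(n) = T(0) · (5)^n = - 5 \cdot 5^{n}.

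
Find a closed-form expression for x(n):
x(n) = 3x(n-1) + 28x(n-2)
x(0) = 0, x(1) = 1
Characteristic equation: x² - 3x - 28 = 0, which factors as (x - (-4))(x - (7)) = 0.
Roots r₁ = -4, r₂ = 7 (distinct).
General solution: x(n) = A·(-4)^n + B·(7)^n.
From x(0) = 0: A + B = 0.
From x(1) = 1: -4A + 7B = 1.
Solving: A = - \frac{1}{11}, B = \frac{1}{11}.
So x(n) = - \frac{\left(-4\right)^{n}}{11} + \frac{7^{n}}{11}.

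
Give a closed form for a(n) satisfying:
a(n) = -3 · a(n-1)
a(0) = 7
Pure geometric recurrence with ratio -3.
By induction a(n) = a(0) · (-3)^n = 7 \left(-3\right)^{n}.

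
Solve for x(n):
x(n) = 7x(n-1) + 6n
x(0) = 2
First-order linear with linear forcing.
Homogeneous solution: x_h(n) = A·(7)^n.
Try particular x_p(n) = pn + q. Substituting:
  pn + q = 7(p(n-1) + q) + 6n.
Matching the n-coefficient: p = 7p + 6 ⇒ p = -1.
Matching constants: q = -7p + 7q ⇒ q = - \frac{7}{6}.
General: x(n) = A·(7)^n - n - \frac{7}{6}.
Apply x(0) = 2: A - \frac{7}{6} = 2 ⇒ A = \frac{19}{6}.
So x(n) = \frac{19 \cdot 7^{n}}{6} - n - \frac{7}{6}.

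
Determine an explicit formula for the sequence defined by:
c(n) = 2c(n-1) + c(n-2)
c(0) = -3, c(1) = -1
Characteristic equation: x² - 2x - 1 = 0.
Discriminant Δ = (2)² + 4·(1) = 8.
Roots r₁,₂ = (2 ± √8)/2, so r₁ = 1 + \sqrt{2}, r₂ = 1 - \sqrt{2}.
General solution: c(n) = A·r₁^n + B·r₂^n.
From the initial conditions, A + B = -3 and r₁A + r₂B = -1.
Since r₁ - r₂ = √8: A = (-1 - (-3)r₂)/√8 = - \frac{3}{2} + \frac{\sqrt{2}}{2}, and B = -3 - A = - \frac{3}{2} - \frac{\sqrt{2}}{2}.
So c(n) = \left(- \frac{3}{2} + \frac{\sqrt{2}}{2}\right)\left(1 + \sqrt{2}\right)^n + \left(- \frac{3}{2} - \frac{\sqrt{2}}{2}\right)\left(1 - \sqrt{2}\right)^n.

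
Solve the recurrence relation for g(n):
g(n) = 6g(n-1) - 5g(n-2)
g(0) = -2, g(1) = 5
Characteristic equation: x² - 6x + 5 = 0, which factors as (x - (5))(x - (1)) = 0.
Roots r₁ = 5, r₂ = 1 (distinct).
General solution: g(n) = A·(5)^n + B·(1)^n.
From g(0) = -2: A + B = -2.
From g(1) = 5: 5A + B = 5.
Solving: A = \frac{7}{4}, B = - \frac{15}{4}.
So g(n) = \frac{7 \cdot 5^{n}}{4} - \frac{15}{4}.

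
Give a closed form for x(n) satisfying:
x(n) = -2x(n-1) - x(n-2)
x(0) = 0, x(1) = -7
Characteristic equation: x² + 2x + 1 = 0, which is (x - (-1))².
Repeated root r = -1.
General solution: x(n) = (A + Bn)·(-1)^n.
From x(0) = 0: A = 0.
From x(1) = -7: (A + B)·(-1) = -7 ⇒ B = 7.
So x(n) = \left(7 n\right) \cdot (-1)^n.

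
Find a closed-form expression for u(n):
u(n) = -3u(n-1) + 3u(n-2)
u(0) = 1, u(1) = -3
Characteristic equation: x² + 3x - 3 = 0.
Discriminant Δ = (-3)² + 4·(3) = 21.
Roots r₁,₂ = (-3 ± √21)/2, so r₁ = - \frac{3}{2} + \frac{\sqrt{21}}{2}, r₂ = - \frac{\sqrt{21}}{2} - \frac{3}{2}.
General solution: u(n) = A·r₁^n + B·r₂^n.
From the initial conditions, A + B = 1 and r₁A + r₂B = -3.
Since r₁ - r₂ = √21: A = (-3 - (1)r₂)/√21 = \frac{1}{2} - \frac{\sqrt{21}}{14}, and B = 1 - A = \frac{\sqrt{21}}{14} + \frac{1}{2}.
So u(n) = \left(\frac{1}{2} - \frac{\sqrt{21}}{14}\right)\left(- \frac{3}{2} + \frac{\sqrt{21}}{2}\right)^n + \left(\frac{\sqrt{21}}{14} + \frac{1}{2}\right)\left(- \frac{\sqrt{21}}{2} - \frac{3}{2}\right)^n.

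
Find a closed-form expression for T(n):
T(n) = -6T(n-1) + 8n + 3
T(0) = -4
First-order linear with linear forcing.
Homogeneous solution: T_h(n) = A·(-6)^n.
Try particular T_p(n) = pn + q. Substituting:
  pn + q = -6(p(n-1) + q) + 8n + 3.
Matching the n-coefficient: p = -6p + 8 ⇒ p = \frac{8}{7}.
Matching constants: q = 6p - 6q + 3 ⇒ q = \frac{69}{49}.
General: T(n) = A·(-6)^n + \frac{8 n}{7} + \frac{69}{49}.
Apply T(0) = -4: A + \frac{69}{49} = -4 ⇒ A = - \frac{265}{49}.
So T(n) = - \frac{265 \left(-6\right)^{n}}{49} + \frac{8 n}{7} + \frac{69}{49}.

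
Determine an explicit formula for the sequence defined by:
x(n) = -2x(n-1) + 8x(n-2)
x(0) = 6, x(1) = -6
Characteristic equation: x² + 2x - 8 = 0, which factors as (x - (-4))(x - (2)) = 0.
Roots r₁ = -4, r₂ = 2 (distinct).
General solution: x(n) = A·(-4)^n + B·(2)^n.
From x(0) = 6: A + B = 6.
From x(1) = -6: -4A + 2B = -6.
Solving: A = 3, B = 3.
So x(n) = 3 \left(-4\right)^{n} + 3 \cdot 2^{n}.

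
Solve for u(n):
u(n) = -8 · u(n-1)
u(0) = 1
Pure geometric recurrence with ratio -8.
By induction u(n) = u(0) · (-8)^n = \left(-8\right)^{n}.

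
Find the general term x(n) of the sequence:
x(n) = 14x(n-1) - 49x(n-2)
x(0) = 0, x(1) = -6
Characteristic equation: x² - 14x + 49 = 0, which is (x - (7))².
Repeated root r = 7.
General solution: x(n) = (A + Bn)·(7)^n.
From x(0) = 0: A = 0.
From x(1) = -6: (A + B)·(7) = -6 ⇒ B = - \frac{6}{7}.
So x(n) = \left(- \frac{6 n}{7}\right) \cdot (7)^n.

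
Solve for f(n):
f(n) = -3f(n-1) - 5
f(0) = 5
First-order linear non-homogeneous.
Homogeneous solution: f_h(n) = A·(-3)^n.
Try constant particular solution f_p = K: K = -3K - 5 ⇒ K = - \frac{5}{4}.
General: f(n) = A·(-3)^n - \frac{5}{4}.
Apply f(0) = 5: A - \frac{5}{4} = 5 ⇒ A = \frac{25}{4}.
So f(n) = \frac{25 \left(-3\right)^{n}}{4} - \frac{5}{4}.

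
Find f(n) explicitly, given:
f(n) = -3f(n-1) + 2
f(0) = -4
First-order linear non-homogeneous.
Homogeneous solution: f_h(n) = A·(-3)^n.
Try constant particular solution f_p = K: K = -3K + 2 ⇒ K = \frac{1}{2}.
General: f(n) = A·(-3)^n + \frac{1}{2}.
Apply f(0) = -4: A + \frac{1}{2} = -4 ⇒ A = - \frac{9}{2}.
So f(n) = \frac{1}{2} - \frac{9 \left(-3\right)^{n}}{2}.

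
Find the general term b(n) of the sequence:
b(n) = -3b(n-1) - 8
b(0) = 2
First-order linear non-homogeneous.
Homogeneous solution: b_h(n) = A·(-3)^n.
Try constant particular solution b_p = K: K = -3K - 8 ⇒ K = -2.
General: b(n) = A·(-3)^n - 2.
Apply b(0) = 2: A - 2 = 2 ⇒ A = 4.
So b(n) = 4 \left(-3\right)^{n} - 2.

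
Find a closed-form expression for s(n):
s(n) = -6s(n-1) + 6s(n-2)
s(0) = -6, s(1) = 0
Characteristic equation: x² + 6x - 6 = 0.
Discriminant Δ = (-6)² + 4·(6) = 60.
Roots r₁,₂ = (-6 ± √60)/2, so r₁ = -3 + \sqrt{15}, r₂ = - \sqrt{15} - 3.
General solution: s(n) = A·r₁^n + B·r₂^n.
From the initial conditions, A + B = -6 and r₁A + r₂B = 0.
Since r₁ - r₂ = √60: A = (0 - (-6)r₂)/√60 = -3 - \frac{3 \sqrt{15}}{5}, and B = -6 - A = -3 + \frac{3 \sqrt{15}}{5}.
So s(n) = \left(-3 - \frac{3 \sqrt{15}}{5}\right)\left(-3 + \sqrt{15}\right)^n + \left(-3 + \frac{3 \sqrt{15}}{5}\right)\left(- \sqrt{15} - 3\right)^n.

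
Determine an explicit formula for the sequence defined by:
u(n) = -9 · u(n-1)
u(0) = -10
Pure geometric recurrence with ratio -9.
By induction u(n) = u(0) · (-9)^n = - 10 \left(-9\right)^{n}.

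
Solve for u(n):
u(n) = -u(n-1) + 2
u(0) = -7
First-order linear non-homogeneous.
Homogeneous solution: u_h(n) = A·(-1)^n.
Try constant particular solution u_p = K: K = -K + 2 ⇒ K = 1.
General: u(n) = A·(-1)^n + 1.
Apply u(0) = -7: A + 1 = -7 ⇒ A = -8.
So u(n) = 1 - 8 \left(-1\right)^{n}.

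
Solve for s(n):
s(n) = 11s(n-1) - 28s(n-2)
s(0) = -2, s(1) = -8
Characteristic equation: x² - 11x + 28 = 0, which factors as (x - (7))(x - (4)) = 0.
Roots r₁ = 7, r₂ = 4 (distinct).
General solution: s(n) = A·(7)^n + B·(4)^n.
From s(0) = -2: A + B = -2.
From s(1) = -8: 7A + 4B = -8.
Solving: A = 0, B = -2.
So s(n) = - 2 \cdot 4^{n}.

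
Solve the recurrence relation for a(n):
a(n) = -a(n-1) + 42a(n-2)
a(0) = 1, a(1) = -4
Characteristic equation: x² + x - 42 = 0, which factors as (x - (-7))(x - (6)) = 0.
Roots r₁ = -7, r₂ = 6 (distinct).
General solution: a(n) = A·(-7)^n + B·(6)^n.
From a(0) = 1: A + B = 1.
From a(1) = -4: -7A + 6B = -4.
Solving: A = \frac{10}{13}, B = \frac{3}{13}.
So a(n) = \frac{10 \left(-7\right)^{n}}{13} + \frac{3 \cdot 6^{n}}{13}.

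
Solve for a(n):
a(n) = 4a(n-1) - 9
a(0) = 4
First-order linear non-homogeneous.
Homogeneous solution: a_h(n) = A·(4)^n.
Try constant particular solution a_p = K: K = 4K - 9 ⇒ K = 3.
General: a(n) = A·(4)^n + 3.
Apply a(0) = 4: A + 3 = 4 ⇒ A = 1.
So a(n) = 4^{n} + 3.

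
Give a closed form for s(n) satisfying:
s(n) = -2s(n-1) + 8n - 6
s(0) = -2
First-order linear with linear forcing.
Homogeneous solution: s_h(n) = A·(-2)^n.
Try particular s_p(n) = pn + q. Substituting:
  pn + q = -2(p(n-1) + q) + 8n - 6.
Matching the n-coefficient: p = -2p + 8 ⇒ p = \frac{8}{3}.
Matching constants: q = 2p - 2q - 6 ⇒ q = - \frac{2}{9}.
General: s(n) = A·(-2)^n + \frac{8 n}{3} - \frac{2}{9}.
Apply s(0) = -2: A - \frac{2}{9} = -2 ⇒ A = - \frac{16}{9}.
So s(n) = - \frac{16 \left(-2\right)^{n}}{9} + \frac{8 n}{3} - \frac{2}{9}.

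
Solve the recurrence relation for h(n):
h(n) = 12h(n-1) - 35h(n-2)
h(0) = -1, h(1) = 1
Characteristic equation: x² - 12x + 35 = 0, which factors as (x - (7))(x - (5)) = 0.
Roots r₁ = 7, r₂ = 5 (distinct).
General solution: h(n) = A·(7)^n + B·(5)^n.
From h(0) = -1: A + B = -1.
From h(1) = 1: 7A + 5B = 1.
Solving: A = 3, B = -4.
So h(n) = - 4 \cdot 5^{n} + 3 \cdot 7^{n}.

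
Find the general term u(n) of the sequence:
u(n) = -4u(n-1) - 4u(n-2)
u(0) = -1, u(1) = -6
Characteristic equation: x² + 4x + 4 = 0, which is (x - (-2))².
Repeated root r = -2.
General solution: u(n) = (A + Bn)·(-2)^n.
From u(0) = -1: A = -1.
From u(1) = -6: (A + B)·(-2) = -6 ⇒ B = 4.
So u(n) = \left(4 n - 1\right) \cdot (-2)^n.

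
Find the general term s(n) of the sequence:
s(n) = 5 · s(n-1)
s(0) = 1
Pure geometric recurrence with ratio 5.
By induction s(n) = s(0) · (5)^n = 5^{n}.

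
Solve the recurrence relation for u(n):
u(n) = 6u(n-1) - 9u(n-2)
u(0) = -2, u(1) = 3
Characteristic equation: x² - 6x + 9 = 0, which is (x - (3))².
Repeated root r = 3.
General solution: u(n) = (A + Bn)·(3)^n.
From u(0) = -2: A = -2.
From u(1) = 3: (A + B)·(3) = 3 ⇒ B = 3.
So u(n) = \left(3 n - 2\right) \cdot (3)^n.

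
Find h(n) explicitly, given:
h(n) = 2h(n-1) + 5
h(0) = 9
First-order linear non-homogeneous.
Homogeneous solution: h_h(n) = A·(2)^n.
Try constant particular solution h_p = K: K = 2K + 5 ⇒ K = -5.
General: h(n) = A·(2)^n - 5.
Apply h(0) = 9: A - 5 = 9 ⇒ A = 14.
So h(n) = 14 \cdot 2^{n} - 5.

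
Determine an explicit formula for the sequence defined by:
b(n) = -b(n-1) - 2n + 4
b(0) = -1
First-order linear with linear forcing.
Homogeneous solution: b_h(n) = A·(-1)^n.
Try particular b_p(n) = pn + q. Substituting:
  pn + q = -(p(n-1) + q) - 2n + 4.
Matching the n-coefficient: p = -p - 2 ⇒ p = -1.
Matching constants: q = p - q + 4 ⇒ q = \frac{3}{2}.
General: b(n) = A·(-1)^n - n + \frac{3}{2}.
Apply b(0) = -1: A + \frac{3}{2} = -1 ⇒ A = - \frac{5}{2}.
So b(n) = - \frac{5 \left(-1\right)^{n}}{2} - n + \frac{3}{2}.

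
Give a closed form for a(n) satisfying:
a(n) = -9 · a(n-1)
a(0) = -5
Pure geometric recurrence with ratio -9.
By induction a(n) = a(0) · (-9)^n = - 5 \left(-9\right)^{n}.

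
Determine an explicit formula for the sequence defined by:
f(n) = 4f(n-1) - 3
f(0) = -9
First-order linear non-homogeneous.
Homogeneous solution: f_h(n) = A·(4)^n.
Try constant particular solution f_p = K: K = 4K - 3 ⇒ K = 1.
General: f(n) = A·(4)^n + 1.
Apply f(0) = -9: A + 1 = -9 ⇒ A = -10.
So f(n) = 1 - 10 \cdot 4^{n}.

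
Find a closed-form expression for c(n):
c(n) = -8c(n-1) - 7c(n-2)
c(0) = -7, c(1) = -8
Characteristic equation: x² + 8x + 7 = 0, which factors as (x - (-7))(x - (-1)) = 0.
Roots r₁ = -7, r₂ = -1 (distinct).
General solution: c(n) = A·(-7)^n + B·(-1)^n.
From c(0) = -7: A + B = -7.
From c(1) = -8: -7A - B = -8.
Solving: A = \frac{5}{2}, B = - \frac{19}{2}.
So c(n) = - \frac{19 \left(-1\right)^{n}}{2} + \frac{5 \left(-7\right)^{n}}{2}.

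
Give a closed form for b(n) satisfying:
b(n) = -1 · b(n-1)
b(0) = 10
Pure geometric recurrence with ratio -1.
By induction b(n) = b(0) · (-1)^n = 10 \left(-1\right)^{n}.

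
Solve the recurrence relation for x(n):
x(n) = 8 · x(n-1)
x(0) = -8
Pure geometric recurrence with ratio 8.
By induction x(n) = x(0) · (8)^n = - 8 \cdot 8^{n}.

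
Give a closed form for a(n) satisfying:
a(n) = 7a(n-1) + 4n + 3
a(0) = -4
First-order linear with linear forcing.
Homogeneous solution: a_h(n) = A·(7)^n.
Try particular a_p(n) = pn + q. Substituting:
  pn + q = 7(p(n-1) + q) + 4n + 3.
Matching the n-coefficient: p = 7p + 4 ⇒ p = - \frac{2}{3}.
Matching constants: q = -7p + 7q + 3 ⇒ q = - \frac{23}{18}.
General: a(n) = A·(7)^n - \frac{2 n}{3} - \frac{23}{18}.
Apply a(0) = -4: A - \frac{23}{18} = -4 ⇒ A = - \frac{49}{18}.
So a(n) = - \frac{49 \cdot 7^{n}}{18} - \frac{2 n}{3} - \frac{23}{18}.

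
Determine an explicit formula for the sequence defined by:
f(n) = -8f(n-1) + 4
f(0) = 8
First-order linear non-homogeneous.
Homogeneous solution: f_h(n) = A·(-8)^n.
Try constant particular solution f_p = K: K = -8K + 4 ⇒ K = \frac{4}{9}.
General: f(n) = A·(-8)^n + \frac{4}{9}.
Apply f(0) = 8: A + \frac{4}{9} = 8 ⇒ A = \frac{68}{9}.
So f(n) = \frac{68 \left(-8\right)^{n}}{9} + \frac{4}{9}.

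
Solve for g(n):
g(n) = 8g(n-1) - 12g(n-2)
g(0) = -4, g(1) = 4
Characteristic equation: x² - 8x + 12 = 0, which factors as (x - (6))(x - (2)) = 0.
Roots r₁ = 6, r₂ = 2 (distinct).
General solution: g(n) = A·(6)^n + B·(2)^n.
From g(0) = -4: A + B = -4.
From g(1) = 4: 6A + 2B = 4.
Solving: A = 3, B = -7.
So g(n) = - 7 \cdot 2^{n} + 3 \cdot 6^{n}.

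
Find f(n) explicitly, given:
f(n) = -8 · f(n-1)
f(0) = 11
Pure geometric recurrence with ratio -8.
By induction f(n) = f(0) · (-8)^n = 11 \left(-8\right)^{n}.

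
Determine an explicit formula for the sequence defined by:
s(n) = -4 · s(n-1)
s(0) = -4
Pure geometric recurrence with ratio -4.
By induction s(n) = s(0) · (-4)^n = - 4 \left(-4\right)^{n}.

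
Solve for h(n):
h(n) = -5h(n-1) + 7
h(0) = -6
First-order linear non-homogeneous.
Homogeneous solution: h_h(n) = A·(-5)^n.
Try constant particular solution h_p = K: K = -5K + 7 ⇒ K = \frac{7}{6}.
General: h(n) = A·(-5)^n + \frac{7}{6}.
Apply h(0) = -6: A + \frac{7}{6} = -6 ⇒ A = - \frac{43}{6}.
So h(n) = \frac{7}{6} - \frac{43 \left(-5\right)^{n}}{6}.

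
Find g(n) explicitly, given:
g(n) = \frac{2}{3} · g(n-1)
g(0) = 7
Pure geometric recurrence with ratio \frac{2}{3}.
By induction g(n) = g(0) · (\frac{2}{3})^n = 7 \left(\frac{2}{3}\right)^{n}.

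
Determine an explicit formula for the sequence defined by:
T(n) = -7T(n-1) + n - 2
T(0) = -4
First-order linear with linear forcing.
Homogeneous solution: T_h(n) = A·(-7)^n.
Try particular T_p(n) = pn + q. Substituting:
  pn + q = -7(p(n-1) + q) + n - 2.
Matching the n-coefficient: p = -7p + 1 ⇒ p = \frac{1}{8}.
Matching constants: q = 7p - 7q - 2 ⇒ q = - \frac{9}{64}.
General: T(n) = A·(-7)^n + \frac{n}{8} - \frac{9}{64}.
Apply T(0) = -4: A - \frac{9}{64} = -4 ⇒ A = - \frac{247}{64}.
So T(n) = - \frac{247 \left(-7\right)^{n}}{64} + \frac{n}{8} - \frac{9}{64}.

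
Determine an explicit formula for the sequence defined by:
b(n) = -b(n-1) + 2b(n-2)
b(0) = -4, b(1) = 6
Characteristic equation: x² + x - 2 = 0, which factors as (x - (1))(x - (-2)) = 0.
Roots r₁ = 1, r₂ = -2 (distinct).
General solution: b(n) = A·(1)^n + B·(-2)^n.
From b(0) = -4: A + B = -4.
From b(1) = 6: A - 2B = 6.
Solving: A = - \frac{2}{3}, B = - \frac{10}{3}.
So b(n) = - \frac{10 \left(-2\right)^{n}}{3} - \frac{2}{3}.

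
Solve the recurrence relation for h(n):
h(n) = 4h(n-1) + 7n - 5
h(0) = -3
First-order linear with linear forcing.
Homogeneous solution: h_h(n) = A·(4)^n.
Try particular h_p(n) = pn + q. Substituting:
  pn + q = 4(p(n-1) + q) + 7n - 5.
Matching the n-coefficient: p = 4p + 7 ⇒ p = - \frac{7}{3}.
Matching constants: q = -4p + 4q - 5 ⇒ q = - \frac{13}{9}.
General: h(n) = A·(4)^n - \frac{7 n}{3} - \frac{13}{9}.
Apply h(0) = -3: A - \frac{13}{9} = -3 ⇒ A = - \frac{14}{9}.
So h(n) = - \frac{14 \cdot 4^{n}}{9} - \frac{7 n}{3} - \frac{13}{9}.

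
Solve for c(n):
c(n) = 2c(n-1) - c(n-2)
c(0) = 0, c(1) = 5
Characteristic equation: x² - 2x + 1 = 0, which is (x - (1))².
Repeated root r = 1.
General solution: c(n) = (A + Bn)·(1)^n.
From c(0) = 0: A = 0.
From c(1) = 5: (A + B)·(1) = 5 ⇒ B = 5.
So c(n) = \left(5 n\right) \cdot (1)^n.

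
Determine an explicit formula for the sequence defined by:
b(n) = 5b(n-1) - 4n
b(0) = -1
First-order linear with linear forcing.
Homogeneous solution: b_h(n) = A·(5)^n.
Try particular b_p(n) = pn + q. Substituting:
  pn + q = 5(p(n-1) + q) - 4n.
Matching the n-coefficient: p = 5p - 4 ⇒ p = 1.
Matching constants: q = -5p + 5q ⇒ q = \frac{5}{4}.
General: b(n) = A·(5)^n + n + \frac{5}{4}.
Apply b(0) = -1: A + \frac{5}{4} = -1 ⇒ A = - \frac{9}{4}.
So b(n) = - \frac{9 \cdot 5^{n}}{4} + n + \frac{5}{4}.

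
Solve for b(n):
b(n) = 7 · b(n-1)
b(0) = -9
Pure geometric recurrence with ratio 7.
By induction b(n) = b(0) · (7)^n = - 9 \cdot 7^{n}.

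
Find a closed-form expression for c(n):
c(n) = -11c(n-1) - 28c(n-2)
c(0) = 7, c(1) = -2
Characteristic equation: x² + 11x + 28 = 0, which factors as (x - (-4))(x - (-7)) = 0.
Roots r₁ = -4, r₂ = -7 (distinct).
General solution: c(n) = A·(-4)^n + B·(-7)^n.
From c(0) = 7: A + B = 7.
From c(1) = -2: -4A - 7B = -2.
Solving: A = \frac{47}{3}, B = - \frac{26}{3}.
So c(n) = \frac{47 \left(-4\right)^{n}}{3} - \frac{26 \left(-7\right)^{n}}{3}.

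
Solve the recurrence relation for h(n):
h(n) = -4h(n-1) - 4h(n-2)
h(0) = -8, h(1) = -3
Characteristic equation: x² + 4x + 4 = 0, which is (x - (-2))².
Repeated root r = -2.
General solution: h(n) = (A + Bn)·(-2)^n.
From h(0) = -8: A = -8.
From h(1) = -3: (A + B)·(-2) = -3 ⇒ B = \frac{19}{2}.
So h(n) = \left(\frac{19 n}{2} - 8\right) \cdot (-2)^n.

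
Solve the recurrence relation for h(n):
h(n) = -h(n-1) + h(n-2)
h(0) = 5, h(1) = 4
Characteristic equation: x² + x - 1 = 0.
Discriminant Δ = (-1)² + 4·(1) = 5.
Roots r₁,₂ = (-1 ± √5)/2, so r₁ = - \frac{1}{2} + \frac{\sqrt{5}}{2}, r₂ = - \frac{\sqrt{5}}{2} - \frac{1}{2}.
General solution: h(n) = A·r₁^n + B·r₂^n.
From the initial conditions, A + B = 5 and r₁A + r₂B = 4.
Since r₁ - r₂ = √5: A = (4 - (5)r₂)/√5 = \frac{5}{2} + \frac{13 \sqrt{5}}{10}, and B = 5 - A = \frac{5}{2} - \frac{13 \sqrt{5}}{10}.
So h(n) = \left(\frac{5}{2} + \frac{13 \sqrt{5}}{10}\right)\left(- \frac{1}{2} + \frac{\sqrt{5}}{2}\right)^n + \left(\frac{5}{2} - \frac{13 \sqrt{5}}{10}\right)\left(- \frac{\sqrt{5}}{2} - \frac{1}{2}\right)^n.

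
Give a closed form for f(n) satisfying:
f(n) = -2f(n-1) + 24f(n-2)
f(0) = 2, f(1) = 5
Characteristic equation: x² + 2x - 24 = 0, which factors as (x - (4))(x - (-6)) = 0.
Roots r₁ = 4, r₂ = -6 (distinct).
General solution: f(n) = A·(4)^n + B·(-6)^n.
From f(0) = 2: A + B = 2.
From f(1) = 5: 4A - 6B = 5.
Solving: A = \frac{17}{10}, B = \frac{3}{10}.
So f(n) = \frac{3 \left(-6\right)^{n}}{10} + \frac{17 \cdot 4^{n}}{10}.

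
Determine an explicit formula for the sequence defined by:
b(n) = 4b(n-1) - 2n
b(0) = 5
First-order linear with linear forcing.
Homogeneous solution: b_h(n) = A·(4)^n.
Try particular b_p(n) = pn + q. Substituting:
  pn + q = 4(p(n-1) + q) - 2n.
Matching the n-coefficient: p = 4p - 2 ⇒ p = \frac{2}{3}.
Matching constants: q = -4p + 4q ⇒ q = \frac{8}{9}.
General: b(n) = A·(4)^n + \frac{2 n}{3} + \frac{8}{9}.
Apply b(0) = 5: A + \frac{8}{9} = 5 ⇒ A = \frac{37}{9}.
So b(n) = \frac{37 \cdot 4^{n}}{9} + \frac{2 n}{3} + \frac{8}{9}.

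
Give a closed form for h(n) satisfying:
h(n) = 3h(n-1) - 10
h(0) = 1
First-order linear non-homogeneous.
Homogeneous solution: h_h(n) = A·(3)^n.
Try constant particular solution h_p = K: K = 3K - 10 ⇒ K = 5.
General: h(n) = A·(3)^n + 5.
Apply h(0) = 1: A + 5 = 1 ⇒ A = -4.
So h(n) = 5 - 4 \cdot 3^{n}.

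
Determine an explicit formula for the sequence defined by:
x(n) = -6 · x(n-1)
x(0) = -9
Pure geometric recurrence with ratio -6.
By induction x(n) = x(0) · (-6)^n = - 9 \left(-6\right)^{n}.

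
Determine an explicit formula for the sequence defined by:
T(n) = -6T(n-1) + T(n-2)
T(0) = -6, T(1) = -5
Characteristic equation: x² + 6x - 1 = 0.
Discriminant Δ = (-6)² + 4·(1) = 40.
Roots r₁,₂ = (-6 ± √40)/2, so r₁ = -3 + \sqrt{10}, r₂ = - \sqrt{10} - 3.
General solution: T(n) = A·r₁^n + B·r₂^n.
From the initial conditions, A + B = -6 and r₁A + r₂B = -5.
Since r₁ - r₂ = √40: A = (-5 - (-6)r₂)/√40 = - \frac{23 \sqrt{10}}{20} - 3, and B = -6 - A = -3 + \frac{23 \sqrt{10}}{20}.
So T(n) = \left(- \frac{23 \sqrt{10}}{20} - 3\right)\left(-3 + \sqrt{10}\right)^n + \left(-3 + \frac{23 \sqrt{10}}{20}\right)\left(- \sqrt{10} - 3\right)^n.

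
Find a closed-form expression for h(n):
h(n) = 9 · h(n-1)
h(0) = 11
Pure geometric recurrence with ratio 9.
By induction h(n) = h(0) · (9)^n = 11 \cdot 9^{n}.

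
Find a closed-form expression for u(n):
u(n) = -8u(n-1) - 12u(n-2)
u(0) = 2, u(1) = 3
Characteristic equation: x² + 8x + 12 = 0, which factors as (x - (-2))(x - (-6)) = 0.
Roots r₁ = -2, r₂ = -6 (distinct).
General solution: u(n) = A·(-2)^n + B·(-6)^n.
From u(0) = 2: A + B = 2.
From u(1) = 3: -2A - 6B = 3.
Solving: A = \frac{15}{4}, B = - \frac{7}{4}.
So u(n) = \frac{15 \left(-2\right)^{n}}{4} - \frac{7 \left(-6\right)^{n}}{4}.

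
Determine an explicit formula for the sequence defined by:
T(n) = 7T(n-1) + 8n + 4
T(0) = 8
First-order linear with linear forcing.
Homogeneous solution: T_h(n) = A·(7)^n.
Try particular T_p(n) = pn + q. Substituting:
  pn + q = 7(p(n-1) + q) + 8n + 4.
Matching the n-coefficient: p = 7p + 8 ⇒ p = - \frac{4}{3}.
Matching constants: q = -7p + 7q + 4 ⇒ q = - \frac{20}{9}.
General: T(n) = A·(7)^n - \frac{4 n}{3} - \frac{20}{9}.
Apply T(0) = 8: A - \frac{20}{9} = 8 ⇒ A = \frac{92}{9}.
So T(n) = \frac{92 \cdot 7^{n}}{9} - \frac{4 n}{3} - \frac{20}{9}.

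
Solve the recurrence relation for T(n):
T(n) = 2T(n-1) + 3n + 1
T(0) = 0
First-order linear with linear forcing.
Homogeneous solution: T_h(n) = A·(2)^n.
Try particular T_p(n) = pn + q. Substituting:
  pn + q = 2(p(n-1) + q) + 3n + 1.
Matching the n-coefficient: p = 2p + 3 ⇒ p = -3.
Matching constants: q = -2p + 2q + 1 ⇒ q = -7.
General: T(n) = A·(2)^n - 3 n - 7.
Apply T(0) = 0: A - 7 = 0 ⇒ A = 7.
So T(n) = 7 \cdot 2^{n} - 3 n - 7.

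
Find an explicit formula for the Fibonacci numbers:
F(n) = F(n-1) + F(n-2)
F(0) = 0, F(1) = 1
This is the Fibonacci sequence.
Characteristic equation: x² - x - 1 = 0; roots r₁ = \frac{1}{2} + \frac{\sqrt{5}}{2}, r₂ = \frac{1}{2} - \frac{\sqrt{5}}{2}.
General: F(n) = A·r₁^n + B·r₂^n. Solving with F(0)=0, F(1)=1 gives A = \frac{\sqrt{5}}{5}, B = - \frac{\sqrt{5}}{5}.
So F(n) = \frac{2^{- n} \sqrt{5} \left(- \left(1 - \sqrt{5}\right)^{n} + \left(1 + \sqrt{5}\right)^{n}\right)}{5}.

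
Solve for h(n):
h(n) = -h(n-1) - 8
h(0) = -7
First-order linear non-homogeneous.
Homogeneous solution: h_h(n) = A·(-1)^n.
Try constant particular solution h_p = K: K = -K - 8 ⇒ K = -4.
General: h(n) = A·(-1)^n - 4.
Apply h(0) = -7: A - 4 = -7 ⇒ A = -3.
So h(n) = - 3 \left(-1\right)^{n} - 4.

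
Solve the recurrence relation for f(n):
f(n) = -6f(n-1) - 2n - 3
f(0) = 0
First-order linear with linear forcing.
Homogeneous solution: f_h(n) = A·(-6)^n.
Try particular f_p(n) = pn + q. Substituting:
  pn + q = -6(p(n-1) + q) - 2n - 3.
Matching the n-coefficient: p = -6p - 2 ⇒ p = - \frac{2}{7}.
Matching constants: q = 6p - 6q - 3 ⇒ q = - \frac{33}{49}.
General: f(n) = A·(-6)^n - \frac{2 n}{7} - \frac{33}{49}.
Apply f(0) = 0: A - \frac{33}{49} = 0 ⇒ A = \frac{33}{49}.
So f(n) = \frac{33 \left(-6\right)^{n}}{49} - \frac{2 n}{7} - \frac{33}{49}.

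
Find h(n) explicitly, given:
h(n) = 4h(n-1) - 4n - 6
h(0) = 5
First-order linear with linear forcing.
Homogeneous solution: h_h(n) = A·(4)^n.
Try particular h_p(n) = pn + q. Substituting:
  pn + q = 4(p(n-1) + q) - 4n - 6.
Matching the n-coefficient: p = 4p - 4 ⇒ p = \frac{4}{3}.
Matching constants: q = -4p + 4q - 6 ⇒ q = \frac{34}{9}.
General: h(n) = A·(4)^n + \frac{4 n}{3} + \frac{34}{9}.
Apply h(0) = 5: A + \frac{34}{9} = 5 ⇒ A = \frac{11}{9}.
So h(n) = \frac{11 \cdot 4^{n}}{9} + \frac{4 n}{3} + \frac{34}{9}.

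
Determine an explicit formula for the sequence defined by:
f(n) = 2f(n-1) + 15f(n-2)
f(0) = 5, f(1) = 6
Characteristic equation: x² - 2x - 15 = 0, which factors as (x - (-3))(x - (5)) = 0.
Roots r₁ = -3, r₂ = 5 (distinct).
General solution: f(n) = A·(-3)^n + B·(5)^n.
From f(0) = 5: A + B = 5.
From f(1) = 6: -3A + 5B = 6.
Solving: A = \frac{19}{8}, B = \frac{21}{8}.
So f(n) = \frac{19 \left(-3\right)^{n}}{8} + \frac{21 \cdot 5^{n}}{8}.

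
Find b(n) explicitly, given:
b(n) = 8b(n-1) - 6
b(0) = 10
First-order linear non-homogeneous.
Homogeneous solution: b_h(n) = A·(8)^n.
Try constant particular solution b_p = K: K = 8K - 6 ⇒ K = \frac{6}{7}.
General: b(n) = A·(8)^n + \frac{6}{7}.
Apply b(0) = 10: A + \frac{6}{7} = 10 ⇒ A = \frac{64}{7}.
So b(n) = \frac{64 \cdot 8^{n}}{7} + \frac{6}{7}.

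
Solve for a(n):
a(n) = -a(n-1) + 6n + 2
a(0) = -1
First-order linear with linear forcing.
Homogeneous solution: a_h(n) = A·(-1)^n.
Try particular a_p(n) = pn + q. Substituting:
  pn + q = -(p(n-1) + q) + 6n + 2.
Matching the n-coefficient: p = -p + 6 ⇒ p = 3.
Matching constants: q = p - q + 2 ⇒ q = \frac{5}{2}.
General: a(n) = A·(-1)^n + 3 n + \frac{5}{2}.
Apply a(0) = -1: A + \frac{5}{2} = -1 ⇒ A = - \frac{7}{2}.
So a(n) = - \frac{7 \left(-1\right)^{n}}{2} + 3 n + \frac{5}{2}.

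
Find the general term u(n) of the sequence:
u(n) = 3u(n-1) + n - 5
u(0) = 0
First-order linear with linear forcing.
Homogeneous solution: u_h(n) = A·(3)^n.
Try particular u_p(n) = pn + q. Substituting:
  pn + q = 3(p(n-1) + q) + n - 5.
Matching the n-coefficient: p = 3p + 1 ⇒ p = - \frac{1}{2}.
Matching constants: q = -3p + 3q - 5 ⇒ q = \frac{7}{4}.
General: u(n) = A·(3)^n - \frac{n}{2} + \frac{7}{4}.
Apply u(0) = 0: A + \frac{7}{4} = 0 ⇒ A = - \frac{7}{4}.
So u(n) = - \frac{7 \cdot 3^{n}}{4} - \frac{n}{2} + \frac{7}{4}.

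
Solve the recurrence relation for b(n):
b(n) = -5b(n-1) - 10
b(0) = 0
First-order linear non-homogeneous.
Homogeneous solution: b_h(n) = A·(-5)^n.
Try constant particular solution b_p = K: K = -5K - 10 ⇒ K = - \frac{5}{3}.
General: b(n) = A·(-5)^n - \frac{5}{3}.
Apply b(0) = 0: A - \frac{5}{3} = 0 ⇒ A = \frac{5}{3}.
So b(n) = \frac{5 \left(-5\right)^{n}}{3} - \frac{5}{3}.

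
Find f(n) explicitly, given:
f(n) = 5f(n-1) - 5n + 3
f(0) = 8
First-order linear with linear forcing.
Homogeneous solution: f_h(n) = A·(5)^n.
Try particular f_p(n) = pn + q. Substituting:
  pn + q = 5(p(n-1) + q) - 5n + 3.
Matching the n-coefficient: p = 5p - 5 ⇒ p = \frac{5}{4}.
Matching constants: q = -5p + 5q + 3 ⇒ q = \frac{13}{16}.
General: f(n) = A·(5)^n + \frac{5 n}{4} + \frac{13}{16}.
Apply f(0) = 8: A + \frac{13}{16} = 8 ⇒ A = \frac{115}{16}.
So f(n) = \frac{115 \cdot 5^{n}}{16} + \frac{5 n}{4} + \frac{13}{16}.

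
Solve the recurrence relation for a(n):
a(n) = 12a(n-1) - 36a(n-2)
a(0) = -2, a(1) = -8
Characteristic equation: x² - 12x + 36 = 0, which is (x - (6))².
Repeated root r = 6.
General solution: a(n) = (A + Bn)·(6)^n.
From a(0) = -2: A = -2.
From a(1) = -8: (A + B)·(6) = -8 ⇒ B = \frac{2}{3}.
So a(n) = \left(\frac{2 n}{3} - 2\right) \cdot (6)^n.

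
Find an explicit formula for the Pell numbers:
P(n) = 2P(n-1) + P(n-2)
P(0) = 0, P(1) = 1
This is the Pell sequence.
Characteristic equation: x² - 2x - 1 = 0; roots r₁ = 1 + \sqrt{2}, r₂ = 1 - \sqrt{2}.
General: P(n) = A·r₁^n + B·r₂^n. Solving with P(0)=0, P(1)=1 gives A = \frac{\sqrt{2}}{4}, B = - \frac{\sqrt{2}}{4}.
So P(n) = \frac{\sqrt{2} \left(- \left(1 - \sqrt{2}\right)^{n} + \left(1 + \sqrt{2}\right)^{n}\right)}{4}.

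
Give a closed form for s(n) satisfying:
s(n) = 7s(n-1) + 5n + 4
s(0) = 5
First-order linear with linear forcing.
Homogeneous solution: s_h(n) = A·(7)^n.
Try particular s_p(n) = pn + q. Substituting:
  pn + q = 7(p(n-1) + q) + 5n + 4.
Matching the n-coefficient: p = 7p + 5 ⇒ p = - \frac{5}{6}.
Matching constants: q = -7p + 7q + 4 ⇒ q = - \frac{59}{36}.
General: s(n) = A·(7)^n - \frac{5 n}{6} - \frac{59}{36}.
Apply s(0) = 5: A - \frac{59}{36} = 5 ⇒ A = \frac{239}{36}.
So s(n) = \frac{239 \cdot 7^{n}}{36} - \frac{5 n}{6} - \frac{59}{36}.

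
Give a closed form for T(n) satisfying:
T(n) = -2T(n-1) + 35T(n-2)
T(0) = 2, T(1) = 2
Characteristic equation: x² + 2x - 35 = 0, which factors as (x - (-7))(x - (5)) = 0.
Roots r₁ = -7, r₂ = 5 (distinct).
General solution: T(n) = A·(-7)^n + B·(5)^n.
From T(0) = 2: A + B = 2.
From T(1) = 2: -7A + 5B = 2.
Solving: A = \frac{2}{3}, B = \frac{4}{3}.
So T(n) = \frac{2 \left(-7\right)^{n}}{3} + \frac{4 \cdot 5^{n}}{3}.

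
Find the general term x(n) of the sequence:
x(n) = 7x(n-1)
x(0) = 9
This is a homogeneous first-order recurrence with ratio 7.
By induction x(n) = x(0) · (7)^n = 9 \cdot 7^{n}.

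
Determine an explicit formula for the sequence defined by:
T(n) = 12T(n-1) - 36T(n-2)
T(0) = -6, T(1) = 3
Characteristic equation: x² - 12x + 36 = 0, which is (x - (6))².
Repeated root r = 6.
General solution: T(n) = (A + Bn)·(6)^n.
From T(0) = -6: A = -6.
From T(1) = 3: (A + B)·(6) = 3 ⇒ B = \frac{13}{2}.
So T(n) = \left(\frac{13 n}{2} - 6\right) \cdot (6)^n.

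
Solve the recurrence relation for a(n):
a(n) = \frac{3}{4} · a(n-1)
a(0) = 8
Pure geometric recurrence with ratio \frac{3}{4}.
By induction a(n) = a(0) · (\frac{3}{4})^n = 8 \left(\frac{3}{4}\right)^{n}.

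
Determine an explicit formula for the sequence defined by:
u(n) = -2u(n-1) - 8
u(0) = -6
First-order linear non-homogeneous.
Homogeneous solution: u_h(n) = A·(-2)^n.
Try constant particular solution u_p = K: K = -2K - 8 ⇒ K = - \frac{8}{3}.
General: u(n) = A·(-2)^n - \frac{8}{3}.
Apply u(0) = -6: A - \frac{8}{3} = -6 ⇒ A = - \frac{10}{3}.
So u(n) = - \frac{10 \left(-2\right)^{n}}{3} - \frac{8}{3}.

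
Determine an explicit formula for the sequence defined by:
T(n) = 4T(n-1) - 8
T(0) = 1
First-order linear non-homogeneous.
Homogeneous solution: T_h(n) = A·(4)^n.
Try constant particular solution T_p = K: K = 4K - 8 ⇒ K = \frac{8}{3}.
General: T(n) = A·(4)^n + \frac{8}{3}.
Apply T(0) = 1: A + \frac{8}{3} = 1 ⇒ A = - \frac{5}{3}.
So T(n) = \frac{8}{3} - \frac{5 \cdot 4^{n}}{3}.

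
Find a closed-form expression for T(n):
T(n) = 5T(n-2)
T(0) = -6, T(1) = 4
Characteristic equation: x² - 5 = 0.
Discriminant Δ = (0)² + 4·(5) = 20.
Roots r₁,₂ = (0 ± √20)/2, so r₁ = \sqrt{5}, r₂ = - \sqrt{5}.
General solution: T(n) = A·r₁^n + B·r₂^n.
From the initial conditions, A + B = -6 and r₁A + r₂B = 4.
Since r₁ - r₂ = √20: A = (4 - (-6)r₂)/√20 = -3 + \frac{2 \sqrt{5}}{5}, and B = -6 - A = -3 - \frac{2 \sqrt{5}}{5}.
So T(n) = \left(-3 + \frac{2 \sqrt{5}}{5}\right)\left(\sqrt{5}\right)^n + \left(-3 - \frac{2 \sqrt{5}}{5}\right)\left(- \sqrt{5}\right)^n.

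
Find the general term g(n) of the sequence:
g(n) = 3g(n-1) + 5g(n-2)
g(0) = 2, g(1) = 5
Characteristic equation: x² - 3x - 5 = 0.
Discriminant Δ = (3)² + 4·(5) = 29.
Roots r₁,₂ = (3 ± √29)/2, so r₁ = \frac{3}{2} + \frac{\sqrt{29}}{2}, r₂ = \frac{3}{2} - \frac{\sqrt{29}}{2}.
General solution: g(n) = A·r₁^n + B·r₂^n.
From the initial conditions, A + B = 2 and r₁A + r₂B = 5.
Since r₁ - r₂ = √29: A = (5 - (2)r₂)/√29 = \frac{2 \sqrt{29}}{29} + 1, and B = 2 - A = 1 - \frac{2 \sqrt{29}}{29}.
So g(n) = \left(\frac{2 \sqrt{29}}{29} + 1\right)\left(\frac{3}{2} + \frac{\sqrt{29}}{2}\right)^n + \left(1 - \frac{2 \sqrt{29}}{29}\right)\left(\frac{3}{2} - \frac{\sqrt{29}}{2}\right)^n.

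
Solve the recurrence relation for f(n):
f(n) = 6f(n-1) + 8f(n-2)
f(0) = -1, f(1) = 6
Characteristic equation: x² - 6x - 8 = 0.
Discriminant Δ = (6)² + 4·(8) = 68.
Roots r₁,₂ = (6 ± √68)/2, so r₁ = 3 + \sqrt{17}, r₂ = 3 - \sqrt{17}.
General solution: f(n) = A·r₁^n + B·r₂^n.
From the initial conditions, A + B = -1 and r₁A + r₂B = 6.
Since r₁ - r₂ = √68: A = (6 - (-1)r₂)/√68 = - \frac{1}{2} + \frac{9 \sqrt{17}}{34}, and B = -1 - A = - \frac{9 \sqrt{17}}{34} - \frac{1}{2}.
So f(n) = \left(- \frac{1}{2} + \frac{9 \sqrt{17}}{34}\right)\left(3 + \sqrt{17}\right)^n + \left(- \frac{9 \sqrt{17}}{34} - \frac{1}{2}\right)\left(3 - \sqrt{17}\right)^n.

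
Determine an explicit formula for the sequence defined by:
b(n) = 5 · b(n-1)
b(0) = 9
Pure geometric recurrence with ratio 5.
By induction b(n) = b(0) · (5)^n = 9 \cdot 5^{n}.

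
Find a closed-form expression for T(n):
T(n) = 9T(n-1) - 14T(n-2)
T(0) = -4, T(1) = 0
Characteristic equation: x² - 9x + 14 = 0, which factors as (x - (7))(x - (2)) = 0.
Roots r₁ = 7, r₂ = 2 (distinct).
General solution: T(n) = A·(7)^n + B·(2)^n.
From T(0) = -4: A + B = -4.
From T(1) = 0: 7A + 2B = 0.
Solving: A = \frac{8}{5}, B = - \frac{28}{5}.
So T(n) = - \frac{28 \cdot 2^{n}}{5} + \frac{8 \cdot 7^{n}}{5}.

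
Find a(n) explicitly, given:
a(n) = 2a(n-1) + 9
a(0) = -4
First-order linear non-homogeneous.
Homogeneous solution: a_h(n) = A·(2)^n.
Try constant particular solution a_p = K: K = 2K + 9 ⇒ K = -9.
General: a(n) = A·(2)^n - 9.
Apply a(0) = -4: A - 9 = -4 ⇒ A = 5.
So a(n) = 5 \cdot 2^{n} - 9.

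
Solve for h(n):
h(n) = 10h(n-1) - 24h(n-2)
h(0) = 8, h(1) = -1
Characteristic equation: x² - 10x + 24 = 0, which factors as (x - (6))(x - (4)) = 0.
Roots r₁ = 6, r₂ = 4 (distinct).
General solution: h(n) = A·(6)^n + B·(4)^n.
From h(0) = 8: A + B = 8.
From h(1) = -1: 6A + 4B = -1.
Solving: A = - \frac{33}{2}, B = \frac{49}{2}.
So h(n) = \frac{49 \cdot 4^{n}}{2} - \frac{33 \cdot 6^{n}}{2}.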